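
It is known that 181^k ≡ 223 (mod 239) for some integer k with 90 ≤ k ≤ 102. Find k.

97

Compute 181^90 mod 239 = 182, then multiply by 181 repeatedly:
  181^90=182  181^91=199  181^92=169  181^93=236  181^94=174
  181^95=185  181^96=25  181^97=223
Found 223 at exponent 97.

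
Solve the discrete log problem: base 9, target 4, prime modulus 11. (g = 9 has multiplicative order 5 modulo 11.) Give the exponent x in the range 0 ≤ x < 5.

2

Successive powers of 9 modulo 11:
  9^0=1  9^1=9  9^2=4
So 9^2 ≡ 4 (mod 11), giving x = 2.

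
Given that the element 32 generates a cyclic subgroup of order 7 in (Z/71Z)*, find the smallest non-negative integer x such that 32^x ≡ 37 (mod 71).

3

Successive powers of 32 modulo 71:
  32^0=1  32^1=32  32^2=30  32^3=37
So 32^3 ≡ 37 (mod 71), giving x = 3.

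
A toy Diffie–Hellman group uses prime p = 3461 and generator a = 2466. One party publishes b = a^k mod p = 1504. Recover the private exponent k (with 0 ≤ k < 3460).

2270

Baby-step giant-step with m = ceil(sqrt(3460)) = 59.
Baby table (2466^j mod 3461 for j=0..58):
  0:1  1:2466  2:179  3:1867  4:892  5:1937  6:462  7:623
  8:3095  9:765  10:245  11:1956  12:2323  13:563  14:497  15:408
  16:2438  17:351  18:316  19:531  20:1188  21:1602  22:1531  23:2956
  24:630  25:3052  26:2018  27:2931  28:1278  29:2038  30:336  31:1397
  32:1307  33:871  34:2066  35:164  36:2948  37:1668  38:1620  39:926
  40:2717  41:3087  42:1803  43:2274  44:864  45:2109  46:2372  47:262
  48:2346  49:1905  50:1153  51:1817  52:2188  53:3370  54:559  55:1016
  56:3153  57:1892  58:244
Giant step factor: 2466^(-59) ≡ 889 (mod 3461).
Scan 1504·889^i mod 3461 for i = 0, 1, …:
  i=0: 1504   i=1: 1110   i=2: 405   i=3: 101
  i=4: 3264   i=5: 1378   i=6: 3309   i=7: 3312
  i=8: 2518   i=9: 2696     …   i=37: 2349
  i=38: 1278
Match at i=38, j=28: k = 38·59 + 28 = 2270.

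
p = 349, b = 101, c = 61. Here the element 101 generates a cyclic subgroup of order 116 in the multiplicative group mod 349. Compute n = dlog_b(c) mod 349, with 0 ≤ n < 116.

Baby-step giant-step with m = ceil(sqrt(116)) = 11.
Baby table (101^j mod 349 for j=0..10):
  0:1  1:101  2:80  3:53  4:118  5:52  6:17  7:321
  8:313  9:203  10:261
Giant step factor: 101^(-11) ≡ 167 (mod 349).
Scan 61·167^i mod 349 for i = 0, 1, …:
  i=0: 61   i=1: 66   i=2: 203
Match at i=2, j=9: n = 2·11 + 9 = 31.

31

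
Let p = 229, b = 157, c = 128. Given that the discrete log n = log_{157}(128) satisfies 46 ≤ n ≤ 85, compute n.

51

Compute 157^46 mod 229 = 174, then multiply by 157 repeatedly:
  157^46=174  157^47=67  157^48=214  157^49=164  157^50=100
  157^51=128
Found 128 at exponent 51.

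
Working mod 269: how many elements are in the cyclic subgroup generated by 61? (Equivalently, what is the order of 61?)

The order of 61 must divide p − 1 = 268 = 2^2 · 67.
Divisors: 1, 2, 4, 67, 134, 268.
Check each in increasing order: 61^1 ≡ 61;  61^2 ≡ 224;  61^4 ≡ 142;  61^67 ≡ 1.
Smallest exponent giving 1 is 67.

67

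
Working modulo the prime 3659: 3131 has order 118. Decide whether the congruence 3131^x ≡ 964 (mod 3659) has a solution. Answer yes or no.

no

964 ∈ ⟨3131⟩ iff 964^118 ≡ 1 (mod 3659), since |⟨3131⟩| = 118.
964^118 mod 3659 = 1398.
Since 1398 ≠ 1, 964 does not lie in the subgroup.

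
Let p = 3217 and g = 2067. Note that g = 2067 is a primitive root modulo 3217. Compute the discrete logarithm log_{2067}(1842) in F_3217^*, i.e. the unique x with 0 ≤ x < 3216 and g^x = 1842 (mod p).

1057

Baby-step giant-step with m = ceil(sqrt(3216)) = 57.
Baby table (2067^j mod 3217 for j=0..56):
  0:1  1:2067  2:313  3:354  4:1459  5:1424  6:3070  7:1766
  8:2244  9:2651  10:1066  11:2994  12:2307  13:975  14:1483  15:2777
  16:931  17:611  18:1873  19:1440  20:755  21:340  22:1474  23:259
  24:1331  25:642  26:1610  27:1492  28:2078  29:531  30:580  31:2136
  32:1388  33:2649  34:149  35:2368  36:1599  37:1274  38:1852  39:3071
  40:616  41:2557  42:3005  43:2525  44:1201  45:2160  46:2741  47:510
  48:2211  49:1997  50:388  51:963  52:2415  53:2238  54:3117  55:2405
  56:870
Giant step factor: 2067^(-57) ≡ 2722 (mod 3217).
Scan 1842·2722^i mod 3217 for i = 0, 1, …:
  i=0: 1842   i=1: 1838   i=2: 601   i=3: 1686
  i=4: 1850   i=5: 1095   i=6: 1648   i=7: 1358
  i=8: 143   i=9: 3206     …   i=17: 1185
  i=18: 2136
Match at i=18, j=31: x = 18·57 + 31 = 1057.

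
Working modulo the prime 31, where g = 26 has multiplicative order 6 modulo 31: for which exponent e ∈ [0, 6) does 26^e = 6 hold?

5

Successive powers of 26 modulo 31:
  26^0=1  26^1=26  26^2=25  26^3=30  26^4=5  26^5=6
So 26^5 ≡ 6 (mod 31), giving e = 5.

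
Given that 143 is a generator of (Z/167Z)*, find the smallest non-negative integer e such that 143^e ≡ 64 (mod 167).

88

Baby-step giant-step with m = ceil(sqrt(166)) = 13.
Baby table (143^j mod 167 for j=0..12):
  0:1  1:143  2:75  3:37  4:114  5:103  6:33  7:43
  8:137  9:52  10:88  11:59  12:87
Giant step factor: 143^(-13) ≡ 165 (mod 167).
Scan 64·165^i mod 167 for i = 0, 1, …:
  i=0: 64   i=1: 39   i=2: 89   i=3: 156
  i=4: 22   i=5: 123   i=6: 88
Match at i=6, j=10: e = 6·13 + 10 = 88.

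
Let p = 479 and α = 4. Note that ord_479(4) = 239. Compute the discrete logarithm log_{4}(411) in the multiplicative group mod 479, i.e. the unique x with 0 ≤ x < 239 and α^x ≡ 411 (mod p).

Baby-step giant-step with m = ceil(sqrt(239)) = 16.
Baby table (4^j mod 479 for j=0..15):
  0:1  1:4  2:16  3:64  4:256  5:66  6:264  7:98
  8:392  9:131  10:45  11:180  12:241  13:6  14:24  15:96
Giant step factor: 4^(-16) ≡ 121 (mod 479).
Scan 411·121^i mod 479 for i = 0, 1, …:
  i=0: 411   i=1: 394   i=2: 253   i=3: 436
  i=4: 66
Match at i=4, j=5: x = 4·16 + 5 = 69.

69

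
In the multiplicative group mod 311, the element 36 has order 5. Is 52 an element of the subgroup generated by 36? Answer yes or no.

yes

⟨36⟩ has order 5; its elements mod 311 are {1, 6, 36, 52, 216}.
52 is in this set.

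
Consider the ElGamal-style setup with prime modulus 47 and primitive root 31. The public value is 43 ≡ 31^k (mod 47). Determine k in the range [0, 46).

Baby-step giant-step with m = ceil(sqrt(46)) = 7.
Baby table (31^j mod 47 for j=0..6):
  0:1  1:31  2:21  3:40  4:18  5:41  6:2
Giant step factor: 31^(-7) ≡ 22 (mod 47).
Scan 43·22^i mod 47 for i = 0, 1, …:
  i=0: 43   i=1: 6   i=2: 38   i=3: 37
  i=4: 15   i=5: 1
Match at i=5, j=0: k = 5·7 + 0 = 35.

35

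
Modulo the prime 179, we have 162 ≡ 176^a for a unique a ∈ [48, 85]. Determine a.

79

Compute 176^48 mod 179 = 155, then multiply by 176 repeatedly:
  176^48=155  176^49=72  176^50=142  176^51=111  176^52=25
  176^53=104  176^54=46  176^55=41  176^56=56  176^57=11
  176^58=146  176^59=99  176^60=61  176^61=175  176^62=12
  176^63=143  176^64=108  176^65=34  176^66=77  176^67=127
  176^68=156  176^69=69  176^70=151  176^71=84  176^72=106
  176^73=40  176^74=59  176^75=2  176^76=173  176^77=18
  176^78=125  176^79=162
Found 162 at exponent 79.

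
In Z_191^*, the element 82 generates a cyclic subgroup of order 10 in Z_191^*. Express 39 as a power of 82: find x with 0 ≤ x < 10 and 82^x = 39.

2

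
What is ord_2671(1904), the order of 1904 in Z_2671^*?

534

The order of 1904 must divide p − 1 = 2670 = 2 · 3 · 5 · 89.
Divisors: 1, 2, 3, 5, 6, 10, 15, 30, 89, 178, 267, 445, 534, 890, 1335, 2670.
Check each in increasing order: 1904^1 ≡ 1904;  1904^2 ≡ 669;  1904^3 ≡ 2380;  1904^5 ≡ 304;  1904^6 ≡ 1880;  1904^10 ≡ 1602;  1904^15 ≡ 886;  1904^30 ≡ 2393;  1904^89 ≡ 2127;  1904^178 ≡ 2126;  1904^267 ≡ 2670;  1904^445 ≡ 545;  1904^534 ≡ 1.
Smallest exponent giving 1 is 534.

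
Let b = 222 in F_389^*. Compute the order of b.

The order of 222 must divide p − 1 = 388 = 2^2 · 97.
Divisors: 1, 2, 4, 97, 194, 388.
Check each in increasing order: 222^1 ≡ 222;  222^2 ≡ 270;  222^4 ≡ 157;  222^97 ≡ 274;  222^194 ≡ 388;  222^388 ≡ 1.
Smallest exponent giving 1 is 388.

388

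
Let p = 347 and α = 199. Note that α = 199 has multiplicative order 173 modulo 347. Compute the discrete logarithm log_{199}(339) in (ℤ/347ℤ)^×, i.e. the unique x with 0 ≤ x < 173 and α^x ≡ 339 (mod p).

43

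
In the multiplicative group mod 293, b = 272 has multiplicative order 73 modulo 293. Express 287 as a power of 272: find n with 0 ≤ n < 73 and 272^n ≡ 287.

17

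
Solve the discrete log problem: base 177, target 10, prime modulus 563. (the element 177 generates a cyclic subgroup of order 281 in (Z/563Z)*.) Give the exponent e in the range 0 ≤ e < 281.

193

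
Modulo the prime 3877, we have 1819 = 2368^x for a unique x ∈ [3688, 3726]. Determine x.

Compute 2368^3688 mod 3877 = 1483, then multiply by 2368 repeatedly:
  2368^3688=1483  2368^3689=3059  2368^3690=1476  2368^3691=1991  2368^3692=256
  2368^3693=1396  2368^3694=2524  2368^3695=2375  2368^3696=2350  2368^3697=1305
  2368^3698=271  2368^3699=2023  2368^3700=2369  2368^3701=3650  2368^3702=1367
  2368^3703=3638  2368^3704=90  2368^3705=3762  2368^3706=2947  2368^3707=3773
  2368^3708=1856  2368^3709=2367  2368^3710=2791  2368^3711=2680  2368^3712=3468
  2368^3713=738  2368^3714=2934  2368^3715=128  2368^3716=698  2368^3717=1262
  2368^3718=3126  2368^3719=1175  2368^3720=2591  2368^3721=2074  2368^3722=2950
  2368^3723=3123  2368^3724=1825  2368^3725=2622  2368^3726=1819
Found 1819 at exponent 3726.

3726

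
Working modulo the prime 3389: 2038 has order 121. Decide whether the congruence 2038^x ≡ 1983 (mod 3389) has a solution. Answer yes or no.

1983 ∈ ⟨2038⟩ iff 1983^121 ≡ 1 (mod 3389), since |⟨2038⟩| = 121.
1983^121 mod 3389 = 1.
Since 1 = 1, 1983 lies in the subgroup.

yes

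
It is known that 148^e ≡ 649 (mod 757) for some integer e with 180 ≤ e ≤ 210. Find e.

188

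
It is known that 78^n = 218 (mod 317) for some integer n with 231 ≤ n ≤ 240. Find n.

236

Compute 78^231 mod 317 = 93, then multiply by 78 repeatedly:
  78^231=93  78^232=280  78^233=284  78^234=279  78^235=206
  78^236=218
Found 218 at exponent 236.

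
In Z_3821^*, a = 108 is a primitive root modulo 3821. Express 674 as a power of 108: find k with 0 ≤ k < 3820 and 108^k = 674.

2282

Baby-step giant-step with m = ceil(sqrt(3820)) = 62.
Baby table (108^j mod 3821 for j=0..61):
  0:1  1:108  2:201  3:2603  4:2191  5:3547  6:976  7:2241
  8:1305  9:3384  10:2477  11:46  12:1147  13:1604  14:1287  15:1440
  16:2680  17:2865  18:3740  19:2715  20:2824  21:3133  22:2116  23:3089
  24:1185  25:1887  26:1283  27:1008  28:1876  29:95  30:2618  31:3811
  32:2741  33:1811  34:717  35:1016  36:2740  37:1703  38:516  39:2234
  40:549  41:1977  42:3361  43:3814  44:3065  45:2414  46:884  47:3768
  48:1918  49:810  50:3418  51:2328  52:3059  53:1766  54:3499  55:3434
  56:235  57:2454  58:1383  59:345  60:2871  61:567
Giant step factor: 108^(-62) ≡ 726 (mod 3821).
Scan 674·726^i mod 3821 for i = 0, 1, …:
  i=0: 674   i=1: 236   i=2: 3212   i=3: 1102
  i=4: 1463   i=5: 3721   i=6: 3820   i=7: 3095
  i=8: 222   i=9: 690     …   i=35: 1731
  i=36: 3418
Match at i=36, j=50: k = 36·62 + 50 = 2282.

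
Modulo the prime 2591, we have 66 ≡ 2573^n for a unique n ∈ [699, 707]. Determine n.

706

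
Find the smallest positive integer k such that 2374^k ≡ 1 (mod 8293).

2073

The order of 2374 must divide p − 1 = 8292 = 2^2 · 3 · 691.
Divisors: 1, 2, 3, 4, 6, 12, 691, 1382, 2073, 2764, 4146, 8292.
Check each in increasing order: 2374^1 ≡ 2374;  2374^2 ≡ 4929;  2374^3 ≡ 23;  2374^4 ≡ 4844;  2374^6 ≡ 529;  2374^12 ≡ 6172;  2374^691 ≡ 6242;  2374^1382 ≡ 2050;  2374^2073 ≡ 1.
Smallest exponent giving 1 is 2073.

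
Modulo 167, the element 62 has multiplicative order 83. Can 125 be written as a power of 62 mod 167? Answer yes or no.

no

125 ∈ ⟨62⟩ iff 125^83 ≡ 1 (mod 167), since |⟨62⟩| = 83.
125^83 mod 167 = 166.
Since 166 ≠ 1, 125 does not lie in the subgroup.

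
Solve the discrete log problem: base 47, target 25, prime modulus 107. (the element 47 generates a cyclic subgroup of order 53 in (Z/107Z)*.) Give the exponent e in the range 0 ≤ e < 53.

Baby-step giant-step with m = ceil(sqrt(53)) = 8.
Baby table (47^j mod 107 for j=0..7):
  0:1  1:47  2:69  3:33  4:53  5:30  6:19  7:37
Giant step factor: 47^(-8) ≡ 4 (mod 107).
Scan 25·4^i mod 107 for i = 0, 1, …:
  i=0: 25   i=1: 100   i=2: 79   i=3: 102
  i=4: 87   i=5: 27   i=6: 1
Match at i=6, j=0: e = 6·8 + 0 = 48.

48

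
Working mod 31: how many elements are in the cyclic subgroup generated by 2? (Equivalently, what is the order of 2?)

The order of 2 must divide p − 1 = 30 = 2 · 3 · 5.
Divisors: 1, 2, 3, 5, 6, 10, 15, 30.
Check each in increasing order: 2^1 ≡ 2;  2^2 ≡ 4;  2^3 ≡ 8;  2^5 ≡ 1.
Smallest exponent giving 1 is 5.

5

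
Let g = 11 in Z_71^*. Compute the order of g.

70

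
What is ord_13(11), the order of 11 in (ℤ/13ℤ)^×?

The order of 11 must divide p − 1 = 12 = 2^2 · 3.
Divisors: 1, 2, 3, 4, 6, 12.
Check each in increasing order: 11^1 ≡ 11;  11^2 ≡ 4;  11^3 ≡ 5;  11^4 ≡ 3;  11^6 ≡ 12;  11^12 ≡ 1.
Smallest exponent giving 1 is 12.

12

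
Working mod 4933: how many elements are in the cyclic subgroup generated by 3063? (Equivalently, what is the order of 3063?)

4932

The order of 3063 must divide p − 1 = 4932 = 2^2 · 3^2 · 137.
Divisors: 1, 2, 3, 4, 6, 9, 12, 18, 36, 137, 274, 411, 548, 822, 1233, 1644, 2466, 4932.
Check each in increasing order: 3063^1 ≡ 3063;  3063^2 ≡ 4336;  3063^3 ≡ 1532;  3063^4 ≡ 1233;  3063^6 ≡ 3849;  3063^9 ≡ 1733;  3063^12 ≡ 1002;  3063^18 ≡ 4025;  3063^36 ≡ 653;  3063^137 ≡ 3446;  3063^274 ≡ 1185;  3063^411 ≡ 3919;  3063^548 ≡ 3253;  3063^822 ≡ 2132;  3063^1233 ≡ 3739;  3063^1644 ≡ 2131;  3063^2466 ≡ 4932;  3063^4932 ≡ 1.
Smallest exponent giving 1 is 4932.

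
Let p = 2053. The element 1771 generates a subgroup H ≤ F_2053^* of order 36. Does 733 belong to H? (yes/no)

733 ∈ ⟨1771⟩ iff 733^36 ≡ 1 (mod 2053), since |⟨1771⟩| = 36.
733^36 mod 2053 = 536.
Since 536 ≠ 1, 733 does not lie in the subgroup.

no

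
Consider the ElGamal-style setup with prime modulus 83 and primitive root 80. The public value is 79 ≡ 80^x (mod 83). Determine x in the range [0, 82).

49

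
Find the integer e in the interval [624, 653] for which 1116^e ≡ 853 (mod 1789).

646

Compute 1116^624 mod 1789 = 844, then multiply by 1116 repeatedly:
  1116^624=844  1116^625=890  1116^626=345  1116^627=385  1116^628=300
  1116^629=257  1116^630=572  1116^631=1468  1116^632=1353  1116^633=32
  1116^634=1721  1116^635=1039  1116^636=252  1116^637=359  1116^638=1697
  1116^639=1090  1116^640=1709  1116^641=170  1116^642=86  1116^643=1159
  1116^644=1786  1116^645=230  1116^646=853
Found 853 at exponent 646.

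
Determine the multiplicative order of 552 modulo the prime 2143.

1071

The order of 552 must divide p − 1 = 2142 = 2 · 3^2 · 7 · 17.
Divisors: 1, 2, 3, 6, 7, 9, 14, 17, 18, 21, 34, 42, 51, 63, 102, 119, 126, 153, 238, 306, 357, 714, 1071, 2142.
Check each in increasing order: 552^1 ≡ 552;  552^2 ≡ 398;  552^3 ≡ 1110;  552^6 ≡ 2018;  552^7 ≡ 1719;  552^9 ≡ 545;  552^14 ≡ 1907;  552^17 ≡ 1629;  552^18 ≡ 1291;  552^21 ≡ 1486;  552^34 ≡ 607;  552^42 ≡ 906;  552^51 ≡ 880;  552^63 ≡ 512;  552^102 ≡ 777;  552^119 ≡ 1363;  552^126 ≡ 698;  552^153 ≡ 143;  552^238 ≡ 1931;  552^306 ≡ 1162;  552^357 ≡ 349;  552^714 ≡ 1793;  552^1071 ≡ 1.
Smallest exponent giving 1 is 1071.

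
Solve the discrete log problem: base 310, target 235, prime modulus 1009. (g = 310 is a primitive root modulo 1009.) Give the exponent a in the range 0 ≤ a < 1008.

Baby-step giant-step with m = ceil(sqrt(1008)) = 32.
Baby table (310^j mod 1009 for j=0..31):
  0:1  1:310  2:245  3:275  4:494  5:781  6:959  7:644
  8:867  9:376  10:525  11:301  12:482  13:88  14:37  15:371
  16:993  17:85  18:116  19:645  20:168  21:621  22:800  23:795
  24:254  25:38  26:681  27:229  28:360  29:610  30:417  31:118
Giant step factor: 310^(-32) ≡ 942 (mod 1009).
Scan 235·942^i mod 1009 for i = 0, 1, …:
  i=0: 235   i=1: 399   i=2: 510   i=3: 136
  i=4: 978   i=5: 59   i=6: 83   i=7: 493
  i=8: 266   i=9: 340     …   i=16: 563
  i=17: 621
Match at i=17, j=21: a = 17·32 + 21 = 565.

565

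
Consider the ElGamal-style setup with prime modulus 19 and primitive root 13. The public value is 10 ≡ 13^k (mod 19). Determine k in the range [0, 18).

7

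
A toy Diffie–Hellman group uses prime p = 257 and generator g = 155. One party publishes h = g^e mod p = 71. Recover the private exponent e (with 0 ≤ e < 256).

235

Baby-step giant-step with m = ceil(sqrt(256)) = 16.
Baby table (155^j mod 257 for j=0..15):
  0:1  1:155  2:124  3:202  4:213  5:119  6:198  7:107
  8:137  9:161  10:26  11:175  12:140  13:112  14:141  15:10
Giant step factor: 155^(-16) ≡ 225 (mod 257).
Scan 71·225^i mod 257 for i = 0, 1, …:
  i=0: 71   i=1: 41   i=2: 230   i=3: 93
  i=4: 108   i=5: 142   i=6: 82   i=7: 203
  i=8: 186   i=9: 216     …   i=13: 115
  i=14: 175
Match at i=14, j=11: e = 14·16 + 11 = 235.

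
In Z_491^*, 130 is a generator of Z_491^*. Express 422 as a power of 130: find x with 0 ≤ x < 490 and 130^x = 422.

346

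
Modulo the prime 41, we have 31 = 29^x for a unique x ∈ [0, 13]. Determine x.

4

Compute 29^0 mod 41 = 1, then multiply by 29 repeatedly:
  29^0=1  29^1=29  29^2=21  29^3=35  29^4=31
Found 31 at exponent 4.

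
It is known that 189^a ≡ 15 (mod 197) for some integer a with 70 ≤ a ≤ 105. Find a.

90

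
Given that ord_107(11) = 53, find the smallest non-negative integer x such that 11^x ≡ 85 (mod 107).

42

Baby-step giant-step with m = ceil(sqrt(53)) = 8.
Baby table (11^j mod 107 for j=0..7):
  0:1  1:11  2:14  3:47  4:89  5:16  6:69  7:10
Giant step factor: 11^(-8) ≡ 36 (mod 107).
Scan 85·36^i mod 107 for i = 0, 1, …:
  i=0: 85   i=1: 64   i=2: 57   i=3: 19
  i=4: 42   i=5: 14
Match at i=5, j=2: x = 5·8 + 2 = 42.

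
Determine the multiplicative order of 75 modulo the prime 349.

58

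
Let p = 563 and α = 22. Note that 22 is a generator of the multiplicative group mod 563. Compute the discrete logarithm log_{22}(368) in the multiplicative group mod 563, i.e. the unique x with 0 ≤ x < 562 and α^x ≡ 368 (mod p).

Baby-step giant-step with m = ceil(sqrt(562)) = 24.
Baby table (22^j mod 563 for j=0..23):
  0:1  1:22  2:484  3:514  4:48  5:493  6:149  7:463
  8:52  9:18  10:396  11:267  12:244  13:301  14:429  15:430
  16:452  17:373  18:324  19:372  20:302  21:451  22:351  23:403
Giant step factor: 22^(-24) ≡ 337 (mod 563).
Scan 368·337^i mod 563 for i = 0, 1, …:
  i=0: 368   i=1: 156   i=2: 213   i=3: 280
  i=4: 339   i=5: 517   i=6: 262   i=7: 466
  i=8: 528   i=9: 28     …   i=17: 236
  i=18: 149
Match at i=18, j=6: x = 18·24 + 6 = 438.

438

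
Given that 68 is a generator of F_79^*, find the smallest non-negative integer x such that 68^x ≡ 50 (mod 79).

34

Baby-step giant-step with m = ceil(sqrt(78)) = 9.
Baby table (68^j mod 79 for j=0..8):
  0:1  1:68  2:42  3:12  4:26  5:30  6:65  7:75
  8:44
Giant step factor: 68^(-9) ≡ 71 (mod 79).
Scan 50·71^i mod 79 for i = 0, 1, …:
  i=0: 50   i=1: 74   i=2: 40   i=3: 75
Match at i=3, j=7: x = 3·9 + 7 = 34.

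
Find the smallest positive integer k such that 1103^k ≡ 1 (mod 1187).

593

The order of 1103 must divide p − 1 = 1186 = 2 · 593.
Divisors: 1, 2, 593, 1186.
Check each in increasing order: 1103^1 ≡ 1103;  1103^2 ≡ 1121;  1103^593 ≡ 1.
Smallest exponent giving 1 is 593.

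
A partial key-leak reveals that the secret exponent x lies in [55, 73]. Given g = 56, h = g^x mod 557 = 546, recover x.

Compute 56^55 mod 557 = 423, then multiply by 56 repeatedly:
  56^55=423  56^56=294  56^57=311  56^58=149  56^59=546
Found 546 at exponent 59.

59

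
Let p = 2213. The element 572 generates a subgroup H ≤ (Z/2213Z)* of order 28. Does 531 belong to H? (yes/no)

531 ∈ ⟨572⟩ iff 531^28 ≡ 1 (mod 2213), since |⟨572⟩| = 28.
531^28 mod 2213 = 1792.
Since 1792 ≠ 1, 531 does not lie in the subgroup.

no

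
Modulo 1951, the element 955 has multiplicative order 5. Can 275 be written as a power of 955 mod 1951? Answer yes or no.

no

275 ∈ ⟨955⟩ iff 275^5 ≡ 1 (mod 1951), since |⟨955⟩| = 5.
275^5 mod 1951 = 1354.
Since 1354 ≠ 1, 275 does not lie in the subgroup.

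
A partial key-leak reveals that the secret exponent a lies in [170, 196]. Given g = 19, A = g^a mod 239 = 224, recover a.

Compute 19^170 mod 239 = 100, then multiply by 19 repeatedly:
  19^170=100  19^171=227  19^172=11  19^173=209  19^174=147
  19^175=164  19^176=9  19^177=171  19^178=142  19^179=69
  19^180=116  19^181=53  19^182=51  19^183=13  19^184=8
  19^185=152  19^186=20  19^187=141  19^188=50  19^189=233
  19^190=125  19^191=224
Found 224 at exponent 191.

191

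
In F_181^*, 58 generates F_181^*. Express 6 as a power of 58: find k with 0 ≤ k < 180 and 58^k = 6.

Baby-step giant-step with m = ceil(sqrt(180)) = 14.
Baby table (58^j mod 181 for j=0..13):
  0:1  1:58  2:106  3:175  4:14  5:88  6:36  7:97
  8:15  9:146  10:142  11:91  12:29  13:53
Giant step factor: 58^(-14) ≡ 60 (mod 181).
Scan 6·60^i mod 181 for i = 0, 1, …:
  i=0: 6   i=1: 179   i=2: 61   i=3: 40
  i=4: 47   i=5: 105   i=6: 146
Match at i=6, j=9: k = 6·14 + 9 = 93.

93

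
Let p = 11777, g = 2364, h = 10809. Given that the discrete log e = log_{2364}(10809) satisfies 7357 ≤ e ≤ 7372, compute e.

7370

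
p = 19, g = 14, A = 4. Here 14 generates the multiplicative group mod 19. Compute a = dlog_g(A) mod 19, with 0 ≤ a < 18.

Successive powers of 14 modulo 19:
  14^0=1  14^1=14  14^2=6  14^3=8  14^4=17  14^5=10
  14^6=7  14^7=3  14^8=4
So 14^8 ≡ 4 (mod 19), giving a = 8.

8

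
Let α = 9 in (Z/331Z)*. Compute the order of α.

165

The order of 9 must divide p − 1 = 330 = 2 · 3 · 5 · 11.
Divisors: 1, 2, 3, 5, 6, 10, 11, 15, 22, 30, 33, 55, 66, 110, 165, 330.
Check each in increasing order: 9^1 ≡ 9;  9^2 ≡ 81;  9^3 ≡ 67;  9^5 ≡ 131;  9^6 ≡ 186;  9^10 ≡ 280;  9^11 ≡ 203;  9^15 ≡ 270;  9^22 ≡ 165;  9^30 ≡ 80;  9^33 ≡ 64;  9^55 ≡ 299;  9^66 ≡ 124;  9^110 ≡ 31;  9^165 ≡ 1.
Smallest exponent giving 1 is 165.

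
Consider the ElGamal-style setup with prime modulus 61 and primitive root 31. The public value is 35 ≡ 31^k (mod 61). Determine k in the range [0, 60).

49

Baby-step giant-step with m = ceil(sqrt(60)) = 8.
Baby table (31^j mod 61 for j=0..7):
  0:1  1:31  2:46  3:23  4:42  5:21  6:41  7:51
Giant step factor: 31^(-8) ≡ 12 (mod 61).
Scan 35·12^i mod 61 for i = 0, 1, …:
  i=0: 35   i=1: 54   i=2: 38   i=3: 29
  i=4: 43   i=5: 28   i=6: 31
Match at i=6, j=1: k = 6·8 + 1 = 49.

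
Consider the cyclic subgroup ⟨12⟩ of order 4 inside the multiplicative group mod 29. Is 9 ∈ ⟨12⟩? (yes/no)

⟨12⟩ has order 4; its elements mod 29 are {1, 12, 17, 28}.
9 is not in this set.

no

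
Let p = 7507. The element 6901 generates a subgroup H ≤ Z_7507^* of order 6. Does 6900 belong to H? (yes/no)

yes

6900 ∈ ⟨6901⟩ iff 6900^6 ≡ 1 (mod 7507), since |⟨6901⟩| = 6.
6900^6 mod 7507 = 1.
Since 1 = 1, 6900 lies in the subgroup.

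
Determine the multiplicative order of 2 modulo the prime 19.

18

The order of 2 must divide p − 1 = 18 = 2 · 3^2.
Divisors: 1, 2, 3, 6, 9, 18.
Check each in increasing order: 2^1 ≡ 2;  2^2 ≡ 4;  2^3 ≡ 8;  2^6 ≡ 7;  2^9 ≡ 18;  2^18 ≡ 1.
Smallest exponent giving 1 is 18.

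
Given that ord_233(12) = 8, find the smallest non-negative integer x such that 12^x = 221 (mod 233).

Successive powers of 12 modulo 233:
  12^0=1  12^1=12  12^2=144  12^3=97  12^4=232  12^5=221
So 12^5 ≡ 221 (mod 233), giving x = 5.

5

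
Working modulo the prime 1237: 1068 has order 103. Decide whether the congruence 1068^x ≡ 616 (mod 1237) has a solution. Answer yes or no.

616 ∈ ⟨1068⟩ iff 616^103 ≡ 1 (mod 1237), since |⟨1068⟩| = 103.
616^103 mod 1237 = 937.
Since 937 ≠ 1, 616 does not lie in the subgroup.

no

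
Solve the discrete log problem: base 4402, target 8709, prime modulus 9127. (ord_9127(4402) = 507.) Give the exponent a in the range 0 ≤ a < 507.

324

Baby-step giant-step with m = ceil(sqrt(507)) = 23.
Baby table (4402^j mod 9127 for j=0..22):
  0:1  1:4402  2:983  3:968  4:7954  5:2336  6:6070  7:5411
  8:6879  9:7099  10:8077  11:5289  12:8328  13:5824  14:8632  15:2363
  16:6273  17:4571  18:5634  19:2809  20:7260  21:4893  22:8393
Giant step factor: 4402^(-23) ≡ 6057 (mod 9127).
Scan 8709·6057^i mod 9127 for i = 0, 1, …:
  i=0: 8709   i=1: 5480   i=2: 6588   i=3: 272
  i=4: 4644   i=5: 8421   i=6: 4321   i=7: 5188
  i=8: 8582   i=9: 2909     …   i=13: 1394
  i=14: 983
Match at i=14, j=2: a = 14·23 + 2 = 324.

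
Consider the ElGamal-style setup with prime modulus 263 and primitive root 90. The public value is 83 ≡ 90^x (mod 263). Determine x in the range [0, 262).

256

Baby-step giant-step with m = ceil(sqrt(262)) = 17.
Baby table (90^j mod 263 for j=0..16):
  0:1  1:90  2:210  3:227  4:179  5:67  6:244  7:131
  8:218  9:158  10:18  11:42  12:98  13:141  14:66  15:154
  16:184
Giant step factor: 90^(-17) ≡ 146 (mod 263).
Scan 83·146^i mod 263 for i = 0, 1, …:
  i=0: 83   i=1: 20   i=2: 27   i=3: 260
  i=4: 88   i=5: 224   i=6: 92   i=7: 19
  i=8: 144   i=9: 247     …   i=14: 242
  i=15: 90
Match at i=15, j=1: x = 15·17 + 1 = 256.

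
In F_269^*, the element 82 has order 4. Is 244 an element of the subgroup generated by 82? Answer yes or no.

no

⟨82⟩ has order 4; its elements mod 269 are {1, 82, 187, 268}.
244 is not in this set.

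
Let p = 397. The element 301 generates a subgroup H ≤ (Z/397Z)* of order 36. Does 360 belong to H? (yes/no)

no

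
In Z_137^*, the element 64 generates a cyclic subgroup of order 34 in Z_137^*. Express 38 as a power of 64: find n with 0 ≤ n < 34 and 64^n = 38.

10

Successive powers of 64 modulo 137:
  64^0=1  64^1=64  64^2=123  64^3=63  64^4=59  64^5=77
  64^6=133  64^7=18  64^8=56  64^9=22  64^10=38
So 64^10 ≡ 38 (mod 137), giving n = 10.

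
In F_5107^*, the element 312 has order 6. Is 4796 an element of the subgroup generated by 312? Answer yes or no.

yes

⟨312⟩ has order 6; its elements mod 5107 are {1, 311, 312, 4795, 4796, 5106}.
4796 is in this set.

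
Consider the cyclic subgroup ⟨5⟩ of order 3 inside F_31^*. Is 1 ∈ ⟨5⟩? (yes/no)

yes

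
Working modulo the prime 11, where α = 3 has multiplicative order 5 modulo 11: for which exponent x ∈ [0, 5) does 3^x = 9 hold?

Successive powers of 3 modulo 11:
  3^0=1  3^1=3  3^2=9
So 3^2 ≡ 9 (mod 11), giving x = 2.

2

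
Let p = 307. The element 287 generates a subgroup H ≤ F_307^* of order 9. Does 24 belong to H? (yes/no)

24 ∈ ⟨287⟩ iff 24^9 ≡ 1 (mod 307), since |⟨287⟩| = 9.
24^9 mod 307 = 115.
Since 115 ≠ 1, 24 does not lie in the subgroup.

no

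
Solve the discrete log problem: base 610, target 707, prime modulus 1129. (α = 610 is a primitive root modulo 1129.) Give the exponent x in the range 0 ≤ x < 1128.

Baby-step giant-step with m = ceil(sqrt(1128)) = 34.
Baby table (610^j mod 1129 for j=0..33):
  0:1  1:610  2:659  3:66  4:745  5:592  6:969  7:623
  8:686  9:730  10:474  11:116  12:762  13:801  14:882  15:616
  16:932  17:633  18:12  19:546  20:5  21:792  22:1037  23:330
  24:338  25:702  26:329  27:857  28:43  29:263  30:112  31:580
  32:423  33:618
Giant step factor: 610^(-34) ≡ 671 (mod 1129).
Scan 707·671^i mod 1129 for i = 0, 1, …:
  i=0: 707   i=1: 217   i=2: 1095   i=3: 895
  i=4: 1046   i=5: 757   i=6: 1026   i=7: 885
  i=8: 1110   i=9: 799     …   i=25: 521
  i=26: 730
Match at i=26, j=9: x = 26·34 + 9 = 893.

893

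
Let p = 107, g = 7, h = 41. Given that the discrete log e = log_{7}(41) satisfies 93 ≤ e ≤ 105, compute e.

102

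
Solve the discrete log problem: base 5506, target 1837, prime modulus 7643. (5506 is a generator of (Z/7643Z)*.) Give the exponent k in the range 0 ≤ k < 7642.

254

Baby-step giant-step with m = ceil(sqrt(7642)) = 88.
Baby table (5506^j mod 7643 for j=0..87):
  0:1  1:5506  2:3898  3:844  4:120  5:3422  6:1537  7:1921
  8:6757  9:5561  10:1008  11:1230  12:682  13:2379  14:6315  15:2383
  16:5410  17:2689  18:1143  19:3169  20:7188  21:1674  22:7229  23:5773
  24:6544  25:2162  26:3821  27:4890  28:5694  29:7221  30:7583  31:5932
  32:3053  33:2861  34:443  35:1041  36:7139  37:7028  38:7302  39:2632
  40:664  41:2630  42:4938  43:2477  44:3250  45:2237  46:4049  47:6806
  48:207  49:935  50:4371  51:6562  52:1911  53:5198  54:4796  55:211
  56:30  57:4677  58:2295  59:2391  60:3600  61:3301  62:252  63:4129
  64:3992  65:6327  66:7311  67:6328  68:5174  69:2583  70:6018  71:2703
  72:1797  73:4240  74:3718  75:3354  76:1636  77:4362  78:2866  79:5044
  80:5245  81:3716  82:7628  83:1483  84:2674  85:2626  86:5843  87:2171
Giant step factor: 5506^(-88) ≡ 2487 (mod 7643).
Scan 1837·2487^i mod 7643 for i = 0, 1, …:
  i=0: 1837   i=1: 5748   i=2: 2866
Match at i=2, j=78: k = 2·88 + 78 = 254.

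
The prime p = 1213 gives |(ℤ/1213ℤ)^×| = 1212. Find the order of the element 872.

101

The order of 872 must divide p − 1 = 1212 = 2^2 · 3 · 101.
Divisors: 1, 2, 3, 4, 6, 12, 101, 202, 303, 404, 606, 1212.
Check each in increasing order: 872^1 ≡ 872;  872^2 ≡ 1046;  872^3 ≡ 1149;  872^4 ≡ 1203;  872^6 ≡ 457;  872^12 ≡ 213;  872^101 ≡ 1.
Smallest exponent giving 1 is 101.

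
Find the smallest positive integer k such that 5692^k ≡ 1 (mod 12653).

12652

The order of 5692 must divide p − 1 = 12652 = 2^2 · 3163.
Divisors: 1, 2, 4, 3163, 6326, 12652.
Check each in increasing order: 5692^1 ≡ 5692;  5692^2 ≡ 7184;  5692^4 ≡ 10922;  5692^3163 ≡ 5093;  5692^6326 ≡ 12652;  5692^12652 ≡ 1.
Smallest exponent giving 1 is 12652.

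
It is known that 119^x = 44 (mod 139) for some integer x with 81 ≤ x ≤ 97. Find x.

Compute 119^81 mod 139 = 59, then multiply by 119 repeatedly:
  119^81=59  119^82=71  119^83=109  119^84=44
Found 44 at exponent 84.

84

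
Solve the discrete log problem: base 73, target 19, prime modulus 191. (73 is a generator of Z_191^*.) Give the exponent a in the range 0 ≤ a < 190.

97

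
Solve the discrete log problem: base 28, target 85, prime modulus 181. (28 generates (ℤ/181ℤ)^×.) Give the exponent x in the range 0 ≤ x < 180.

83

Baby-step giant-step with m = ceil(sqrt(180)) = 14.
Baby table (28^j mod 181 for j=0..13):
  0:1  1:28  2:60  3:51  4:161  5:164  6:67  7:66
  8:38  9:159  10:108  11:128  12:145  13:78
Giant step factor: 28^(-14) ≡ 166 (mod 181).
Scan 85·166^i mod 181 for i = 0, 1, …:
  i=0: 85   i=1: 173   i=2: 120   i=3: 10
  i=4: 31   i=5: 78
Match at i=5, j=13: x = 5·14 + 13 = 83.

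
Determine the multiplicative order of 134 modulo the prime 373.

The order of 134 must divide p − 1 = 372 = 2^2 · 3 · 31.
Divisors: 1, 2, 3, 4, 6, 12, 31, 62, 93, 124, 186, 372.
Check each in increasing order: 134^1 ≡ 134;  134^2 ≡ 52;  134^3 ≡ 254;  134^4 ≡ 93;  134^6 ≡ 360;  134^12 ≡ 169;  134^31 ≡ 89;  134^62 ≡ 88;  134^93 ≡ 372;  134^124 ≡ 284;  134^186 ≡ 1.
Smallest exponent giving 1 is 186.

186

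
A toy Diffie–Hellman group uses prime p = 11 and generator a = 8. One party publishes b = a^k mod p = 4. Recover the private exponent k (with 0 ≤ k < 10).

4

Successive powers of 8 modulo 11:
  8^0=1  8^1=8  8^2=9  8^3=6  8^4=4
So 8^4 ≡ 4 (mod 11), giving k = 4.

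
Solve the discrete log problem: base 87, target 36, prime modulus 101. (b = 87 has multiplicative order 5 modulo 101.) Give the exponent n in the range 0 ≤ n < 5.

Successive powers of 87 modulo 101:
  87^0=1  87^1=87  87^2=95  87^3=84  87^4=36
So 87^4 ≡ 36 (mod 101), giving n = 4.

4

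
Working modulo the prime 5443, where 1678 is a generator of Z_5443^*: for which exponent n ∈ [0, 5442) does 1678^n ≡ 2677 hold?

Baby-step giant-step with m = ceil(sqrt(5442)) = 74.
Baby table (1678^j mod 5443 for j=0..73):
  0:1  1:1678  2:1653  3:3247  4:23  5:493  6:5361  7:3922
  8:529  9:453  10:3557  11:3118  12:1281  13:4976  14:166  15:955
  16:2248  17:145  18:3818  19:193  20:2717  21:3335  22:726  23:4439
  24:2618  25:503  26:369  27:4123  28:341  29:683  30:3044  31:2298
  32:2400  33:4823  34:4696  35:3867  36:770  37:2069  38:4591  39:1853
  40:1381  41:4043  42:2176  43:4518  44:4548  45:458  46:1061  47:497
  48:1187  49:5091  50:2631  51:545  52:86  53:2790  54:640  55:1649
  56:1978  57:4297  58:3834  59:5269  60:1950  61:857  62:1094  63:1441
  64:1306  65:3382  66:3390  67:485  68:2823  69:1584  70:1768  71:269
  72:5056  73:3774
Giant step factor: 1678^(-74) ≡ 807 (mod 5443).
Scan 2677·807^i mod 5443 for i = 0, 1, …:
  i=0: 2677   i=1: 4911   i=2: 673   i=3: 4254
  i=4: 3888   i=5: 2448   i=6: 5170   i=7: 2852
  i=8: 4618   i=9: 3714     …   i=49: 551
  i=50: 3774
Match at i=50, j=73: n = 50·74 + 73 = 3773.

3773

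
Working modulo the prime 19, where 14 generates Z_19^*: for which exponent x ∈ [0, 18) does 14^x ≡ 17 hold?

Successive powers of 14 modulo 19:
  14^0=1  14^1=14  14^2=6  14^3=8  14^4=17
So 14^4 ≡ 17 (mod 19), giving x = 4.

4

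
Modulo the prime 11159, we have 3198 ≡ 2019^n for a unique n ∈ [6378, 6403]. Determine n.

6386

Compute 2019^6378 mod 11159 = 7145, then multiply by 2019 repeatedly:
  2019^6378=7145  2019^6379=8327  2019^6380=6759  2019^6381=10123  2019^6382=6208
  2019^6383=2395  2019^6384=3658  2019^6385=9403  2019^6386=3198
Found 3198 at exponent 6386.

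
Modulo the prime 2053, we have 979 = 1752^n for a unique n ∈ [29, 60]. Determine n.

56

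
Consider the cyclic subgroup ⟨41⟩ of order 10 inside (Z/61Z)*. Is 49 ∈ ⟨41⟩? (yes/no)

49 ∈ ⟨41⟩ iff 49^10 ≡ 1 (mod 61), since |⟨41⟩| = 10.
49^10 mod 61 = 47.
Since 47 ≠ 1, 49 does not lie in the subgroup.

no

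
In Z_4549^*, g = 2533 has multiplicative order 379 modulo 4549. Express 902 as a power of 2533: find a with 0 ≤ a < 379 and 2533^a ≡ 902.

Baby-step giant-step with m = ceil(sqrt(379)) = 20.
Baby table (2533^j mod 4549 for j=0..19):
  0:1  1:2533  2:1999  3:430  4:1979  5:4358  6:2940  7:307
  8:4301  9:4127  10:89  11:2536  12:500  13:1878  14:3269  15:1197
  16:2367  17:29  18:673  19:3383
Giant step factor: 2533^(-20) ≡ 2346 (mod 4549).
Scan 902·2346^i mod 4549 for i = 0, 1, …:
  i=0: 902   i=1: 807   i=2: 838   i=3: 780
  i=4: 1182   i=5: 2631   i=6: 3882   i=7: 74
  i=8: 742   i=9: 3014   i=10: 1698   i=11: 3133
  i=12: 3383
Match at i=12, j=19: a = 12·20 + 19 = 259.

259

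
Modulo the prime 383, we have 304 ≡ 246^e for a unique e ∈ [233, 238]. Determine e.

238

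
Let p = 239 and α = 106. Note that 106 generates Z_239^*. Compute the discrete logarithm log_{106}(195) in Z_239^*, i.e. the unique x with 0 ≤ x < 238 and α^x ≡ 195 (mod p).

187

Baby-step giant-step with m = ceil(sqrt(238)) = 16.
Baby table (106^j mod 239 for j=0..15):
  0:1  1:106  2:3  3:79  4:9  5:237  6:27  7:233
  8:81  9:221  10:4  11:185  12:12  13:77  14:36  15:231
Giant step factor: 106^(-16) ≡ 135 (mod 239).
Scan 195·135^i mod 239 for i = 0, 1, …:
  i=0: 195   i=1: 35   i=2: 184   i=3: 223
  i=4: 230   i=5: 219   i=6: 168   i=7: 214
  i=8: 210   i=9: 148   i=10: 143   i=11: 185
Match at i=11, j=11: x = 11·16 + 11 = 187.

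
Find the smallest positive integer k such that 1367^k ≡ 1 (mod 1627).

542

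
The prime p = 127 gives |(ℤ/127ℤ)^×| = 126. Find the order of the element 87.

The order of 87 must divide p − 1 = 126 = 2 · 3^2 · 7.
Divisors: 1, 2, 3, 6, 7, 9, 14, 18, 21, 42, 63, 126.
Check each in increasing order: 87^1 ≡ 87;  87^2 ≡ 76;  87^3 ≡ 8;  87^6 ≡ 64;  87^7 ≡ 107;  87^9 ≡ 4;  87^14 ≡ 19;  87^18 ≡ 16;  87^21 ≡ 1.
Smallest exponent giving 1 is 21.

21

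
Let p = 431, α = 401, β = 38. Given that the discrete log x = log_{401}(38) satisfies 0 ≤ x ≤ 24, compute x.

2

Compute 401^0 mod 431 = 1, then multiply by 401 repeatedly:
  401^0=1  401^1=401  401^2=38
Found 38 at exponent 2.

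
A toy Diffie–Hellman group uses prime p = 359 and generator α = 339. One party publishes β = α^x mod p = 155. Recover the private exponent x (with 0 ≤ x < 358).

97

Baby-step giant-step with m = ceil(sqrt(358)) = 19.
Baby table (339^j mod 359 for j=0..18):
  0:1  1:339  2:41  3:257  4:245  5:126  6:352  7:140
  8:72  9:355  10:80  11:195  12:49  13:97  14:214  15:28
  16:158  17:71  18:16
Giant step factor: 339^(-19) ≡ 313 (mod 359).
Scan 155·313^i mod 359 for i = 0, 1, …:
  i=0: 155   i=1: 50   i=2: 213   i=3: 254
  i=4: 163   i=5: 41
Match at i=5, j=2: x = 5·19 + 2 = 97.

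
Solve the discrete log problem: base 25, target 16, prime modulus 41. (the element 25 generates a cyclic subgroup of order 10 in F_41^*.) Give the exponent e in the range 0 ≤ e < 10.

6

Successive powers of 25 modulo 41:
  25^0=1  25^1=25  25^2=10  25^3=4  25^4=18  25^5=40
  25^6=16
So 25^6 ≡ 16 (mod 41), giving e = 6.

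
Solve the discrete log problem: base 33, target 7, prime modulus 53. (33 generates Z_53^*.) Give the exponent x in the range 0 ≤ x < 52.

30

Successive powers of 33 modulo 53:
  33^0=1  33^1=33  33^2=29  33^3=3  33^4=46  33^5=34
  33^6=9  33^7=32  33^8=49  33^9=27  33^10=43  33^11=41
  33^12=28  33^13=23  33^14=17  33^15=31  33^16=16  33^17=51
  33^18=40  33^19=48  33^20=47  33^21=14  33^22=38  33^23=35
  33^24=42  33^25=8  33^26=52  33^27=20  33^28=24  33^29=50
  33^30=7
So 33^30 ≡ 7 (mod 53), giving x = 30.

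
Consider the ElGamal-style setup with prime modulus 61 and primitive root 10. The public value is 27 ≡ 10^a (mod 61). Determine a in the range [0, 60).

Baby-step giant-step with m = ceil(sqrt(60)) = 8.
Baby table (10^j mod 61 for j=0..7):
  0:1  1:10  2:39  3:24  4:57  5:21  6:27  7:26
Giant step factor: 10^(-8) ≡ 42 (mod 61).
Scan 27·42^i mod 61 for i = 0, 1, …:
  i=0: 27
Match at i=0, j=6: a = 0·8 + 6 = 6.

6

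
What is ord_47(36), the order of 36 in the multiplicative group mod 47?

The order of 36 must divide p − 1 = 46 = 2 · 23.
Divisors: 1, 2, 23, 46.
Check each in increasing order: 36^1 ≡ 36;  36^2 ≡ 27;  36^23 ≡ 1.
Smallest exponent giving 1 is 23.

23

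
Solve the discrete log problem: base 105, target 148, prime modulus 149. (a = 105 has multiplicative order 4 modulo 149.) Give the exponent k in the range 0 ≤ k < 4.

Successive powers of 105 modulo 149:
  105^0=1  105^1=105  105^2=148
So 105^2 ≡ 148 (mod 149), giving k = 2.

2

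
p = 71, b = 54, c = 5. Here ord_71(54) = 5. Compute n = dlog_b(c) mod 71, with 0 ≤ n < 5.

2

Successive powers of 54 modulo 71:
  54^0=1  54^1=54  54^2=5
So 54^2 ≡ 5 (mod 71), giving n = 2.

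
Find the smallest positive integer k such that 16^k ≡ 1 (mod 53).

13

The order of 16 must divide p − 1 = 52 = 2^2 · 13.
Divisors: 1, 2, 4, 13, 26, 52.
Check each in increasing order: 16^1 ≡ 16;  16^2 ≡ 44;  16^4 ≡ 28;  16^13 ≡ 1.
Smallest exponent giving 1 is 13.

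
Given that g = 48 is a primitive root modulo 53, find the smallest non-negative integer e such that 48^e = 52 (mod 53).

26

Successive powers of 48 modulo 53:
  48^0=1  48^1=48  48^2=25  48^3=34  48^4=42  48^5=2
  48^6=43  48^7=50  48^8=15  48^9=31  48^10=4  48^11=33
  48^12=47  48^13=30  48^14=9  48^15=8  48^16=13  48^17=41
  48^18=7  48^19=18  48^20=16  48^21=26  48^22=29  48^23=14
  48^24=36  48^25=32  48^26=52
So 48^26 ≡ 52 (mod 53), giving e = 26.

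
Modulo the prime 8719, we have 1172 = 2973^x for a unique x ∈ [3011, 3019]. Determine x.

Compute 2973^3011 mod 8719 = 2954, then multiply by 2973 repeatedly:
  2973^3011=2954  2973^3012=2209  2973^3013=1950  2973^3014=7934  2973^3015=2887
  2973^3016=3555  2973^3017=1587  2973^3018=1172
Found 1172 at exponent 3018.

3018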